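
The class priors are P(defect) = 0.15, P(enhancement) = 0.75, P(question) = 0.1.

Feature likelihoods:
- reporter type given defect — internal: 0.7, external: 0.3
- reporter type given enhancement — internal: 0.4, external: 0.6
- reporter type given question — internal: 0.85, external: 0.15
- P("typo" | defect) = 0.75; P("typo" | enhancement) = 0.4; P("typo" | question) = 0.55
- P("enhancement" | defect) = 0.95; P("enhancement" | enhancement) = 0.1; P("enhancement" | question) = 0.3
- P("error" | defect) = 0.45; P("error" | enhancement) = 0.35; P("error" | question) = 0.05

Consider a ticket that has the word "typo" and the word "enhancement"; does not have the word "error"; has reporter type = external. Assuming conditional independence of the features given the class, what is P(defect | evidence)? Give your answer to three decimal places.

defect: 0.15 × 0.3 × 0.75 × 0.95 × (1−0.45) = 0.017634375
enhancement: 0.75 × 0.6 × 0.4 × 0.1 × (1−0.35) = 0.0117
question: 0.1 × 0.15 × 0.55 × 0.3 × (1−0.05) = 0.00235125
P(defect | x) = 0.017634375 / 0.031685625 ≈ 0.557

0.557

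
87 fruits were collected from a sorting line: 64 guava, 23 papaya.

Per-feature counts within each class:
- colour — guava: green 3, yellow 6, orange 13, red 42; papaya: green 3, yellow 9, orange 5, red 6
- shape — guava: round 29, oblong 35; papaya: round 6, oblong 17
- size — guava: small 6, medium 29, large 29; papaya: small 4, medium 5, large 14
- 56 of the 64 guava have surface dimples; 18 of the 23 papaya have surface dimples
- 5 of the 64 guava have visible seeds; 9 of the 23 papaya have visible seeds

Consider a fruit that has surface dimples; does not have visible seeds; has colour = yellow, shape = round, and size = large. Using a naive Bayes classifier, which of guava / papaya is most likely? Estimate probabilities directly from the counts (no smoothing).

guava: (64/87) × (6/64) × (29/64) × (29/64) × (56/64) × (59/64) = 0.01142215728759765625
papaya: (23/87) × (9/23) × (6/23) × (14/23) × (18/23) × (14/23) ≈ 0.00782513
Highest score → guava.

guava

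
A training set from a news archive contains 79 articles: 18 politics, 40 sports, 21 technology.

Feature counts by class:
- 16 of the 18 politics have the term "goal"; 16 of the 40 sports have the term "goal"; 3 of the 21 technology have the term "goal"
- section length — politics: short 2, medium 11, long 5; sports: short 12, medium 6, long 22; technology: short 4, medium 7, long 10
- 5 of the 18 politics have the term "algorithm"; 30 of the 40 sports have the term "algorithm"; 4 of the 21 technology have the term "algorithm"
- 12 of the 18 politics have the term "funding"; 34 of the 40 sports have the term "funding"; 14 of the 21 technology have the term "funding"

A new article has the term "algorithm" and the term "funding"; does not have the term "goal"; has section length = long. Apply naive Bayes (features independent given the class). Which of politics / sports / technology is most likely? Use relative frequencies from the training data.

sports

politics: (18/79) × (2/18) × (5/18) × (5/18) × (12/18) ≈ 0.00130229
sports: (40/79) × (24/40) × (22/40) × (30/40) × (34/40) ≈ 0.106519
technology: (21/79) × (18/21) × (10/21) × (4/21) × (14/21) ≈ 0.0137777
Highest score → sports.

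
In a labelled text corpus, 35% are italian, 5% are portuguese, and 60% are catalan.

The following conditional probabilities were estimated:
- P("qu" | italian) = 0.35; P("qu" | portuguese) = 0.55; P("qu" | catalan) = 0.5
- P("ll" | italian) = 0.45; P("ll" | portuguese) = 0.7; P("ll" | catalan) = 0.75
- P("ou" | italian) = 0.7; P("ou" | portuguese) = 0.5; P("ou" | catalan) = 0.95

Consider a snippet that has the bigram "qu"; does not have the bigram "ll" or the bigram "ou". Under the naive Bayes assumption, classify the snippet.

italian

italian: 0.35 × 0.35 × (1−0.45) × (1−0.7) = 0.0202125
portuguese: 0.05 × 0.55 × (1−0.7) × (1−0.5) = 0.004125
catalan: 0.6 × 0.5 × (1−0.75) × (1−0.95) = 0.00375
Highest score → italian.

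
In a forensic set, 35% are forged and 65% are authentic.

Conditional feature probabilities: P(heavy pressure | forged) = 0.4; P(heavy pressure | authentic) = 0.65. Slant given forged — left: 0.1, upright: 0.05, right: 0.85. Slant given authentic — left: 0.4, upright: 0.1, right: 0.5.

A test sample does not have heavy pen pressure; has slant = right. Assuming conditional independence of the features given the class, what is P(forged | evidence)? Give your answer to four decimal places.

0.6108

forged: 0.35 × (1−0.4) × 0.85 = 0.1785
authentic: 0.65 × (1−0.65) × 0.5 = 0.11375
P(forged | x) = 0.1785 / 0.29225 ≈ 0.6108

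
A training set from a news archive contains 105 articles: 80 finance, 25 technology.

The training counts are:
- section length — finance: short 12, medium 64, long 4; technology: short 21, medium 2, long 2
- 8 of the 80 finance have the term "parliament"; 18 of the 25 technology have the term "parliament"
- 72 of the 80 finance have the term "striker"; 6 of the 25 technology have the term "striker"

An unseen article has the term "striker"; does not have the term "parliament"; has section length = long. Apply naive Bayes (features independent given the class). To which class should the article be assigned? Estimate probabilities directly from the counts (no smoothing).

finance: (80/105) × (4/80) × (72/80) × (72/80) ≈ 0.0308571
technology: (25/105) × (2/25) × (7/25) × (6/25) = 0.00128
Highest score → finance.

finance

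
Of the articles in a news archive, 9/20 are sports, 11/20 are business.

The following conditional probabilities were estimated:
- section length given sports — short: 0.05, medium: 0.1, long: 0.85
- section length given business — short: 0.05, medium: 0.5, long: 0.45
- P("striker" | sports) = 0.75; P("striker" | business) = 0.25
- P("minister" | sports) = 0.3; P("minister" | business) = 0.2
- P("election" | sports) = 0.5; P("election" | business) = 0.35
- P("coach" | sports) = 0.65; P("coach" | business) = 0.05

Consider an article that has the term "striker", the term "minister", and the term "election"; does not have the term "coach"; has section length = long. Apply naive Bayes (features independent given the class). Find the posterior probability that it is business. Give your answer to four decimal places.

sports: 0.45 × 0.85 × 0.75 × 0.3 × 0.5 × (1−0.65) = 0.0150609375
business: 0.55 × 0.45 × 0.25 × 0.2 × 0.35 × (1−0.05) = 0.0041146875
P(business | x) = 0.0041146875 / 0.019175625 ≈ 0.2146

0.2146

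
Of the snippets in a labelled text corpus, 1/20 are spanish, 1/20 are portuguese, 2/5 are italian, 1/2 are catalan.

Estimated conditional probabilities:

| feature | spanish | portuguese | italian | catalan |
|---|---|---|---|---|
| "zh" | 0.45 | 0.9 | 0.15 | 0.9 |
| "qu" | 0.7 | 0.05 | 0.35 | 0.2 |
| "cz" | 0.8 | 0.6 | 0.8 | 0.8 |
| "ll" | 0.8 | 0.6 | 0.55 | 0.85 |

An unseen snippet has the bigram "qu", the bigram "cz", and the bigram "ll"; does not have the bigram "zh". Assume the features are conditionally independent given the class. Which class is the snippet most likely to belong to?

spanish: 0.05 × (1−0.45) × 0.7 × 0.8 × 0.8 = 0.01232
portuguese: 0.05 × (1−0.9) × 0.05 × 0.6 × 0.6 = 0.00009
italian: 0.4 × (1−0.15) × 0.35 × 0.8 × 0.55 = 0.05236
catalan: 0.5 × (1−0.9) × 0.2 × 0.8 × 0.85 = 0.0068
Highest score → italian.

italian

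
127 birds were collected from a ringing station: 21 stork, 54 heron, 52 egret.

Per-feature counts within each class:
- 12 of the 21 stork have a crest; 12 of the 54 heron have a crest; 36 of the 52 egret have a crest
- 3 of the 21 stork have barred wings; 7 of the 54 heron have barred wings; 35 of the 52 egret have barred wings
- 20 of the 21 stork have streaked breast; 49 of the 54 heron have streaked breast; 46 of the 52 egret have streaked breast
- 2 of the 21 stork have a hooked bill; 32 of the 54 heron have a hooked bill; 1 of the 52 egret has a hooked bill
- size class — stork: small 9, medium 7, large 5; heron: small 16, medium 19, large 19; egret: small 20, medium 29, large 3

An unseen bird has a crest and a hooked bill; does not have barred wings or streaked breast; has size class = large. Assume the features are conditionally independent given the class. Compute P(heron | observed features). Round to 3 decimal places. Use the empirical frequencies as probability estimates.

0.941

stork: (21/127) × (12/21) × (18/21) × (1/21) × (2/21) × (5/21) ≈ 0.0000874526
heron: (54/127) × (12/54) × (47/54) × (5/54) × (32/54) × (19/54) ≈ 0.00158772
egret: (52/127) × (36/52) × (17/52) × (6/52) × (1/52) × (3/52) ≈ 0.0000118633
P(heron | x) = 0.00158772 / 0.0016870359 ≈ 0.941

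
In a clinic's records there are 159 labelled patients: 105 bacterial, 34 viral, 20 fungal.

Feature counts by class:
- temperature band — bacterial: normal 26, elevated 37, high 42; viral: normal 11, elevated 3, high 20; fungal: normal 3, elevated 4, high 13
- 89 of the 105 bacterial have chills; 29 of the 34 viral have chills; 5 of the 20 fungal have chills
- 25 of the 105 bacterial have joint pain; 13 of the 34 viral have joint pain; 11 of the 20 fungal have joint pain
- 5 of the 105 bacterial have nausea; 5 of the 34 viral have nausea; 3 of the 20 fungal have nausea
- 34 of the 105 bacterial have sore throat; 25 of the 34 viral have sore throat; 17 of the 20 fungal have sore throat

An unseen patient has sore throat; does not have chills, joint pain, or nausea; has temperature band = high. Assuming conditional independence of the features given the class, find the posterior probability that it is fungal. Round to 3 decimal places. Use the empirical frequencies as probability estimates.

0.545

bacterial: (105/159) × (42/105) × (16/105) × (80/105) × (100/105) × (34/105) ≈ 0.00945766
viral: (34/159) × (20/34) × (5/34) × (21/34) × (29/34) × (25/34) ≈ 0.00716547
fungal: (20/159) × (13/20) × (15/20) × (9/20) × (17/20) × (17/20) ≈ 0.0199369
P(fungal | x) = 0.0199369 / 0.03656003 ≈ 0.545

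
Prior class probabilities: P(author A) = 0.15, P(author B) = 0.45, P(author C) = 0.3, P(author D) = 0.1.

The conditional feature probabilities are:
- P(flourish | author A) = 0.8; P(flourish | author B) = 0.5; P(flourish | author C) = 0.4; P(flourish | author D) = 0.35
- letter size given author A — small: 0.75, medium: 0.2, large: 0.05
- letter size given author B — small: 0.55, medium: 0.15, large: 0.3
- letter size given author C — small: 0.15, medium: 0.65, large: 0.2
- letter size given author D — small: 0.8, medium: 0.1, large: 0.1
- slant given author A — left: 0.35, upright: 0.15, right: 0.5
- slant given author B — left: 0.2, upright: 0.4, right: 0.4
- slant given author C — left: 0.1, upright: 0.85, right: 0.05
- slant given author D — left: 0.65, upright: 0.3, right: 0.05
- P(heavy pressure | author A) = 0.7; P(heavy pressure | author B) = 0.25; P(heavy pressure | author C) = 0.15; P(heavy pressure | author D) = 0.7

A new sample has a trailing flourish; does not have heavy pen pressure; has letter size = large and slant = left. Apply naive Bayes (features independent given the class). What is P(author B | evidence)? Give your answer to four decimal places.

0.7513

author A: 0.15 × 0.8 × 0.05 × 0.35 × (1−0.7) = 0.00063
author B: 0.45 × 0.5 × 0.3 × 0.2 × (1−0.25) = 0.010125
author C: 0.3 × 0.4 × 0.2 × 0.1 × (1−0.15) = 0.00204
author D: 0.1 × 0.35 × 0.1 × 0.65 × (1−0.7) = 0.0006825
P(author B | x) = 0.010125 / 0.0134775 ≈ 0.7513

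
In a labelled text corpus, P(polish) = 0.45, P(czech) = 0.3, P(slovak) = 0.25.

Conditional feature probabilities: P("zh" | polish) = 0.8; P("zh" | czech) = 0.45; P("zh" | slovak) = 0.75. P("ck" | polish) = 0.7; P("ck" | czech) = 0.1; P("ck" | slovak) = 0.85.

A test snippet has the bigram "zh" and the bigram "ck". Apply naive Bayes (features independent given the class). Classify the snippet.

polish: 0.45 × 0.8 × 0.7 = 0.252
czech: 0.3 × 0.45 × 0.1 = 0.0135
slovak: 0.25 × 0.75 × 0.85 = 0.159375
Highest score → polish.

polish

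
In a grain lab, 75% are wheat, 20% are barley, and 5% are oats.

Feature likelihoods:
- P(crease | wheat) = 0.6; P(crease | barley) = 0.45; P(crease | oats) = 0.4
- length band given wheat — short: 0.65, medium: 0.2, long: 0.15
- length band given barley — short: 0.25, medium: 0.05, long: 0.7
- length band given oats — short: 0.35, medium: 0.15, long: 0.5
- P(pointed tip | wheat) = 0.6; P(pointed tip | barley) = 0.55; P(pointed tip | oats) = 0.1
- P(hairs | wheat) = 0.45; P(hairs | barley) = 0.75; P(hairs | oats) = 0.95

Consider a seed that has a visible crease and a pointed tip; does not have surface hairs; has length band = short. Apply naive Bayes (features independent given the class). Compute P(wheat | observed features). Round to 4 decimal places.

0.9686

wheat: 0.75 × 0.6 × 0.65 × 0.6 × (1−0.45) = 0.096525
barley: 0.2 × 0.45 × 0.25 × 0.55 × (1−0.75) = 0.00309375
oats: 0.05 × 0.4 × 0.35 × 0.1 × (1−0.95) = 0.000035
P(wheat | x) = 0.096525 / 0.09965375 ≈ 0.9686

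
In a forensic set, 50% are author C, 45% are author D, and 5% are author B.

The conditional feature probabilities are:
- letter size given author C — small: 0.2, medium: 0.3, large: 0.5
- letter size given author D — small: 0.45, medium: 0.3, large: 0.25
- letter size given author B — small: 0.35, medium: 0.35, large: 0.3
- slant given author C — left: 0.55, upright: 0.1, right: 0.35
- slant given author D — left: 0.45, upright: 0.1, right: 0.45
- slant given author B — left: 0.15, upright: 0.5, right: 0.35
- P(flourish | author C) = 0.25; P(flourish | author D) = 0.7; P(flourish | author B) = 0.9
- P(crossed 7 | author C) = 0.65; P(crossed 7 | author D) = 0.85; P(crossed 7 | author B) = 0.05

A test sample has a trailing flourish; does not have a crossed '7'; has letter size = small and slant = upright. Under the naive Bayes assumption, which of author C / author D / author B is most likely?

author B

author C: 0.5 × 0.2 × 0.1 × 0.25 × (1−0.65) = 0.000875
author D: 0.45 × 0.45 × 0.1 × 0.7 × (1−0.85) = 0.00212625
author B: 0.05 × 0.35 × 0.5 × 0.9 × (1−0.05) = 0.00748125
Highest score → author B.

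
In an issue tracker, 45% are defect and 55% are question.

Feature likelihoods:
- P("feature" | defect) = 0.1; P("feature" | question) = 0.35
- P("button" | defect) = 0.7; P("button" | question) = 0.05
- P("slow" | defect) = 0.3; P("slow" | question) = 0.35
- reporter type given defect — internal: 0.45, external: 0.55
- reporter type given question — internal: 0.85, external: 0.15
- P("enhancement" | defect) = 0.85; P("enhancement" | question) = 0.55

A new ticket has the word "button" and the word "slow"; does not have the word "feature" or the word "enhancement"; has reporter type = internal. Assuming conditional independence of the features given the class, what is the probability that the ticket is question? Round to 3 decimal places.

0.294

defect: 0.45 × (1−0.1) × 0.7 × 0.3 × 0.45 × (1−0.85) = 0.005740875
question: 0.55 × (1−0.35) × 0.05 × 0.35 × 0.85 × (1−0.55) = 0.002393015625
P(question | x) = 0.002393015625 / 0.008133890625 ≈ 0.294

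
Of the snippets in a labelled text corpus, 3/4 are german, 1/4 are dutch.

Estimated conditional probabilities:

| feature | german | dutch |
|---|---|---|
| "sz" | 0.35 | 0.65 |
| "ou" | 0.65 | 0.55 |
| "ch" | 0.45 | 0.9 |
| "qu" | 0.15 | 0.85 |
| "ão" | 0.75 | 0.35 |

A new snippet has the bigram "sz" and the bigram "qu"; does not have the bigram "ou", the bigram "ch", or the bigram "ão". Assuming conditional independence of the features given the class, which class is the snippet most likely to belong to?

german: 0.75 × 0.35 × (1−0.65) × (1−0.45) × 0.15 × (1−0.75) = 0.001894921875
dutch: 0.25 × 0.65 × (1−0.55) × (1−0.9) × 0.85 × (1−0.35) = 0.00404015625
Highest score → dutch.

dutch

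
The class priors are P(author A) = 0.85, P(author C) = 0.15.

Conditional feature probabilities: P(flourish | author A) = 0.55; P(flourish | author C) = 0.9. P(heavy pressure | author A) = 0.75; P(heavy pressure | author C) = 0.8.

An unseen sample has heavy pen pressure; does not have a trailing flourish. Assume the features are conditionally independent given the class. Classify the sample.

author A: 0.85 × (1−0.55) × 0.75 = 0.286875
author C: 0.15 × (1−0.9) × 0.8 = 0.012
Highest score → author A.

author A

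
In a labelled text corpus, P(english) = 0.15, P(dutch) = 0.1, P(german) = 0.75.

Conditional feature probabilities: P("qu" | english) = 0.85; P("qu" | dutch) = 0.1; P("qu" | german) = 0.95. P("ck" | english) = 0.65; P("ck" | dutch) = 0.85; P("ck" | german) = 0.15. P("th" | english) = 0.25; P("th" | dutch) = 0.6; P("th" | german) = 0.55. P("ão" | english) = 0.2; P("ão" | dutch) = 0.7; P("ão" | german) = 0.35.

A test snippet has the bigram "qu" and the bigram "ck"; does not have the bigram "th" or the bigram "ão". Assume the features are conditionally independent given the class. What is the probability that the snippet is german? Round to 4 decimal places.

0.3812

english: 0.15 × 0.85 × 0.65 × (1−0.25) × (1−0.2) = 0.049725
dutch: 0.1 × 0.1 × 0.85 × (1−0.6) × (1−0.7) = 0.00102
german: 0.75 × 0.95 × 0.15 × (1−0.55) × (1−0.35) = 0.0312609375
P(german | x) = 0.0312609375 / 0.0820059375 ≈ 0.3812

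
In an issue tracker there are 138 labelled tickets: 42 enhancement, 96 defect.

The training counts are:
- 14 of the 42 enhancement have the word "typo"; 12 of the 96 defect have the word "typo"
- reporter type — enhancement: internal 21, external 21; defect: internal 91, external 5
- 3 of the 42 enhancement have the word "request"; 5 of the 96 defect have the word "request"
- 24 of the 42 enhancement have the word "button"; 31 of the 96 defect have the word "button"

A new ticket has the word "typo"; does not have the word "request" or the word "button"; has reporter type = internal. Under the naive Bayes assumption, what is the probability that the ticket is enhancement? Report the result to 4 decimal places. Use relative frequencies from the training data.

0.2762

enhancement: (42/138) × (14/42) × (21/42) × (39/42) × (18/42) ≈ 0.0201863
defect: (96/138) × (12/96) × (91/96) × (91/96) × (65/96) ≈ 0.0529035
P(enhancement | x) = 0.0201863 / 0.0730898 ≈ 0.2762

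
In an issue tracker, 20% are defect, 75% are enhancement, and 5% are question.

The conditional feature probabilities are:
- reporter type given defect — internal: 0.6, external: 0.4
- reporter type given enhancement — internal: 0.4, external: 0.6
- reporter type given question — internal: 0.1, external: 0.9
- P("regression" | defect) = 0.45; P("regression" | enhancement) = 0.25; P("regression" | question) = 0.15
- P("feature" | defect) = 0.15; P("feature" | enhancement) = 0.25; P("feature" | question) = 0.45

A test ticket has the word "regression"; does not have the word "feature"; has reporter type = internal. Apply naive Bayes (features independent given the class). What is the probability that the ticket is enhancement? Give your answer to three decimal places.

defect: 0.2 × 0.6 × 0.45 × (1−0.15) = 0.0459
enhancement: 0.75 × 0.4 × 0.25 × (1−0.25) = 0.05625
question: 0.05 × 0.1 × 0.15 × (1−0.45) = 0.0004125
P(enhancement | x) = 0.05625 / 0.1025625 ≈ 0.548

0.548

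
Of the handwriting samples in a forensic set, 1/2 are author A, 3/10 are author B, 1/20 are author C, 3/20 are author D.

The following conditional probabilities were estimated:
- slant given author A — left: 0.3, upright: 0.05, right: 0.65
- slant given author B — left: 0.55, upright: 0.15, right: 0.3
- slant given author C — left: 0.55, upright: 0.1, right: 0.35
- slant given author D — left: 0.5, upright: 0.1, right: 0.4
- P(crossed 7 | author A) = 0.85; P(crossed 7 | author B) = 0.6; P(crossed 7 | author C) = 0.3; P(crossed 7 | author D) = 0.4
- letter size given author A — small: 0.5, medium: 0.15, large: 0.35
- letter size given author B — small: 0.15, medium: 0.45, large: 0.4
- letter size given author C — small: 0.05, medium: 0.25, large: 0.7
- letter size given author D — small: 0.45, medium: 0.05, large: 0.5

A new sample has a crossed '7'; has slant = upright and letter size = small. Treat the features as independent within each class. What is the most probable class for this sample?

author A: 0.5 × 0.05 × 0.85 × 0.5 = 0.010625
author B: 0.3 × 0.15 × 0.6 × 0.15 = 0.00405
author C: 0.05 × 0.1 × 0.3 × 0.05 = 0.000075
author D: 0.15 × 0.1 × 0.4 × 0.45 = 0.0027
Highest score → author A.

author A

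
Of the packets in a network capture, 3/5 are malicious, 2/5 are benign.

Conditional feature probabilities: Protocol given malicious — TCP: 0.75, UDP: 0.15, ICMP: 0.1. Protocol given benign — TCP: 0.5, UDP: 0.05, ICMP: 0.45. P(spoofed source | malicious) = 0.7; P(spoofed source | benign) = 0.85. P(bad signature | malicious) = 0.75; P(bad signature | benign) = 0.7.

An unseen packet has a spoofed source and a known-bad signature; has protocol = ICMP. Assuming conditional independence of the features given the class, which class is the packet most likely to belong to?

malicious: 0.6 × 0.1 × 0.7 × 0.75 = 0.0315
benign: 0.4 × 0.45 × 0.85 × 0.7 = 0.1071
Highest score → benign.

benign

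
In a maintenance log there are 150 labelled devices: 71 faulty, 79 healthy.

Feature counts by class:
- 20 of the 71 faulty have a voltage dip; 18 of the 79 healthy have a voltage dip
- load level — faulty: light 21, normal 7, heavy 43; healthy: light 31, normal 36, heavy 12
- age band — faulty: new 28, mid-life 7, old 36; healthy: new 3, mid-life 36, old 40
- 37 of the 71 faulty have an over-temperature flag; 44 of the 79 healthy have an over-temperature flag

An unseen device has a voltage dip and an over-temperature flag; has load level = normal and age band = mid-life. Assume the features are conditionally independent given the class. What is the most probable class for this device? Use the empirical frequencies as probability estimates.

faulty: (71/150) × (20/71) × (7/71) × (7/71) × (37/71) ≈ 0.000675401
healthy: (79/150) × (18/79) × (36/79) × (36/79) × (44/79) ≈ 0.013879
Highest score → healthy.

healthy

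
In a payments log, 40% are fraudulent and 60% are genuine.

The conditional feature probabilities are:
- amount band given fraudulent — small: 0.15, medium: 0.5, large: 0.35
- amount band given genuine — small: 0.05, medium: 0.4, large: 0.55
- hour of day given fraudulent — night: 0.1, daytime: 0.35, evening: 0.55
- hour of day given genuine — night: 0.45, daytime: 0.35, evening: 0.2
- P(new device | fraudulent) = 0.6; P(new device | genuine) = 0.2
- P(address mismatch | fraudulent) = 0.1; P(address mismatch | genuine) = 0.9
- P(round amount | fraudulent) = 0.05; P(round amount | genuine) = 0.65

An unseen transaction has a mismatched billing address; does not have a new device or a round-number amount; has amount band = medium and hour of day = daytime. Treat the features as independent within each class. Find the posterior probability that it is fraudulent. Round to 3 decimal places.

fraudulent: 0.4 × 0.5 × 0.35 × (1−0.6) × 0.1 × (1−0.05) = 0.00266
genuine: 0.6 × 0.4 × 0.35 × (1−0.2) × 0.9 × (1−0.65) = 0.021168
P(fraudulent | x) = 0.00266 / 0.023828 ≈ 0.112

0.112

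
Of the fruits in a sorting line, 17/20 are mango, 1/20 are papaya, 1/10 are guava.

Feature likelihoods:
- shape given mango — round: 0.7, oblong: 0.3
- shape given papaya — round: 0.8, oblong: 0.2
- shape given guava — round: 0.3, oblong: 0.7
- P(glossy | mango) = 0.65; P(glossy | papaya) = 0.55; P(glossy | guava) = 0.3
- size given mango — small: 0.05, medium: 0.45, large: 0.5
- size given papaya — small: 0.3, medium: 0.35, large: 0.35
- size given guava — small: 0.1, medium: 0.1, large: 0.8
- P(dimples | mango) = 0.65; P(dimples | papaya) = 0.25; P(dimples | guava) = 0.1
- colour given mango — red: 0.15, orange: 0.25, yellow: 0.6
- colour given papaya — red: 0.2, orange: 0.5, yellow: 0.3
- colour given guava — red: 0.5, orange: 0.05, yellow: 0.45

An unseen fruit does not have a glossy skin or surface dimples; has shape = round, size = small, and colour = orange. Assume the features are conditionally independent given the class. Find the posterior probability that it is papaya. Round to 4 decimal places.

mango: 0.85 × 0.7 × (1−0.65) × 0.05 × (1−0.65) × 0.25 = 0.00091109375
papaya: 0.05 × 0.8 × (1−0.55) × 0.3 × (1−0.25) × 0.5 = 0.002025
guava: 0.1 × 0.3 × (1−0.3) × 0.1 × (1−0.1) × 0.05 = 0.0000945
P(papaya | x) = 0.002025 / 0.00303059375 ≈ 0.6682

0.6682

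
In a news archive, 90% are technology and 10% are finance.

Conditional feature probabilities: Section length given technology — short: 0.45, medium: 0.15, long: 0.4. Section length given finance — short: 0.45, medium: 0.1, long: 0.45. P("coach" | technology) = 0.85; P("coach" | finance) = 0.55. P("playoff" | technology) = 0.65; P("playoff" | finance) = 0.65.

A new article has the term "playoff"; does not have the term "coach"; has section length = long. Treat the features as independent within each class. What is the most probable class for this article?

technology

technology: 0.9 × 0.4 × (1−0.85) × 0.65 = 0.0351
finance: 0.1 × 0.45 × (1−0.55) × 0.65 = 0.0131625
Highest score → technology.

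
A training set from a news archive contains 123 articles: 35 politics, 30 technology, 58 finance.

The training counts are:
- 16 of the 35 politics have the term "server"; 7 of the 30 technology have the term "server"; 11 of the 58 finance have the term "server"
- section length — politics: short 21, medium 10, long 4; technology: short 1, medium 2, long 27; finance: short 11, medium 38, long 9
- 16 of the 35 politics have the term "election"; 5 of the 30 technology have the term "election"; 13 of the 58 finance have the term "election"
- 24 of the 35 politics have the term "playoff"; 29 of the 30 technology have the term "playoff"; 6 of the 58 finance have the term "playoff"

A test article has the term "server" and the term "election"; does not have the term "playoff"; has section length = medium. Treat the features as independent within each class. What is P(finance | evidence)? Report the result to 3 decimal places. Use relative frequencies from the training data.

politics: (35/123) × (16/35) × (10/35) × (16/35) × (11/35) ≈ 0.00533978
technology: (30/123) × (7/30) × (2/30) × (5/30) × (1/30) ≈ 0.000021078
finance: (58/123) × (11/58) × (38/58) × (13/58) × (52/58) ≈ 0.0117743
P(finance | x) = 0.0117743 / 0.017135158 ≈ 0.687

0.687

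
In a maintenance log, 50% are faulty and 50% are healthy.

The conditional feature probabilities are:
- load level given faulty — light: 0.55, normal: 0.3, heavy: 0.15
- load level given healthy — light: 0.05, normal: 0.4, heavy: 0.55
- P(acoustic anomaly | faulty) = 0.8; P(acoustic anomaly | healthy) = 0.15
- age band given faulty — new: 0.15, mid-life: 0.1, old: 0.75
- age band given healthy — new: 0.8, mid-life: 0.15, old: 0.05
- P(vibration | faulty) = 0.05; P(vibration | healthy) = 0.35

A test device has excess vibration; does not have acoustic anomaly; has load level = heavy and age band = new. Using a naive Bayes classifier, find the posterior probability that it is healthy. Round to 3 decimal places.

0.998

faulty: 0.5 × 0.15 × (1−0.8) × 0.15 × 0.05 = 0.0001125
healthy: 0.5 × 0.55 × (1−0.15) × 0.8 × 0.35 = 0.06545
P(healthy | x) = 0.06545 / 0.0655625 ≈ 0.998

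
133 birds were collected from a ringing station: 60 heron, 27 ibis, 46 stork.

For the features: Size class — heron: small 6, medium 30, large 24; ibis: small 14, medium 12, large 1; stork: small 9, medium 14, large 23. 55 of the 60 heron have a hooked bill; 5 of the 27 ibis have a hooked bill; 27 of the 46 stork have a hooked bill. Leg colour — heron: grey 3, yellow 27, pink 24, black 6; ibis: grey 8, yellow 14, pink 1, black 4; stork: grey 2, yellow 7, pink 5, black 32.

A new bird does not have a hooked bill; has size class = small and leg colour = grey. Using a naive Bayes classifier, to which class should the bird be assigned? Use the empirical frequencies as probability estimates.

ibis

heron: (60/133) × (6/60) × (5/60) × (3/60) ≈ 0.00018797
ibis: (27/133) × (14/27) × (22/27) × (8/27) ≈ 0.0254133
stork: (46/133) × (9/46) × (19/46) × (2/46) ≈ 0.00121523
Highest score → ibis.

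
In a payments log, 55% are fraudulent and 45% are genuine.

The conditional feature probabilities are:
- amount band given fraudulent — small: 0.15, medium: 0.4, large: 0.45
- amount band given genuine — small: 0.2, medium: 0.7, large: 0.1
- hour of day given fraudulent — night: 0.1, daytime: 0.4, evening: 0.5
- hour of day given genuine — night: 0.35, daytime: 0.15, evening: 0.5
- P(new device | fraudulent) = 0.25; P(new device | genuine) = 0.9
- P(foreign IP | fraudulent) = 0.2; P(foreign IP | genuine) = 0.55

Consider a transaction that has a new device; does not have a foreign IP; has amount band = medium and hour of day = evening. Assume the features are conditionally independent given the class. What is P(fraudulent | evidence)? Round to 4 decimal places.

fraudulent: 0.55 × 0.4 × 0.5 × 0.25 × (1−0.2) = 0.022
genuine: 0.45 × 0.7 × 0.5 × 0.9 × (1−0.55) = 0.0637875
P(fraudulent | x) = 0.022 / 0.0857875 ≈ 0.2564

0.2564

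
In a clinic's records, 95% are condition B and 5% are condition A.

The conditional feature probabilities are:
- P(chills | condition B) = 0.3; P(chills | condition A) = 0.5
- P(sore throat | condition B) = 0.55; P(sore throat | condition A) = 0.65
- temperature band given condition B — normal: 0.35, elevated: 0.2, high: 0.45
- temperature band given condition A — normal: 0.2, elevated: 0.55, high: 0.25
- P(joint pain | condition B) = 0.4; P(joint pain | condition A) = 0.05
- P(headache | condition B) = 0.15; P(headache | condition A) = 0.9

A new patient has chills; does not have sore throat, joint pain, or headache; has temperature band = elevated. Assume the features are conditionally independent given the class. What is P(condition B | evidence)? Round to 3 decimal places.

0.966

condition B: 0.95 × 0.3 × (1−0.55) × 0.2 × (1−0.4) × (1−0.15) = 0.0130815
condition A: 0.05 × 0.5 × (1−0.65) × 0.55 × (1−0.05) × (1−0.9) = 0.0004571875
P(condition B | x) = 0.0130815 / 0.0135386875 ≈ 0.966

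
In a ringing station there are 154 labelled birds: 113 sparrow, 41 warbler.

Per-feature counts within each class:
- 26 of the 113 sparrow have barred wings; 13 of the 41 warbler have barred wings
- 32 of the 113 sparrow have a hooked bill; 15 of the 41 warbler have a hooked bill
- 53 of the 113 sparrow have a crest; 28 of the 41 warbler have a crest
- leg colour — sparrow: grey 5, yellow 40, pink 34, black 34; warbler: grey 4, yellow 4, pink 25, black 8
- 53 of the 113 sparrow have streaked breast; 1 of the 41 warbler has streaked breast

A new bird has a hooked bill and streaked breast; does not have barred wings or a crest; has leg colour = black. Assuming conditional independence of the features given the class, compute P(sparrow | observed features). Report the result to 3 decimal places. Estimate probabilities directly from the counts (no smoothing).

0.992

sparrow: (113/154) × (87/113) × (32/113) × (60/113) × (34/113) × (53/113) ≈ 0.0119878
warbler: (41/154) × (28/41) × (15/41) × (13/41) × (8/41) × (1/41) ≈ 0.000100375
P(sparrow | x) = 0.0119878 / 0.012088175 ≈ 0.992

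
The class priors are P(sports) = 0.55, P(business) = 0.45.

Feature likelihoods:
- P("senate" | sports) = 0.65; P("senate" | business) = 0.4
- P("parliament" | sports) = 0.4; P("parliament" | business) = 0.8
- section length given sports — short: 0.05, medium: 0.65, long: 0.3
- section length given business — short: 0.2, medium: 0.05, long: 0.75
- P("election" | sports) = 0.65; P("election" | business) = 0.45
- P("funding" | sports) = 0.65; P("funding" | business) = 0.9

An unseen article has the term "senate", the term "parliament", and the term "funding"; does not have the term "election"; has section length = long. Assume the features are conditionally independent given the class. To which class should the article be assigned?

business

sports: 0.55 × 0.65 × 0.4 × 0.3 × (1−0.65) × 0.65 = 0.00975975
business: 0.45 × 0.4 × 0.8 × 0.75 × (1−0.45) × 0.9 = 0.05346
Highest score → business.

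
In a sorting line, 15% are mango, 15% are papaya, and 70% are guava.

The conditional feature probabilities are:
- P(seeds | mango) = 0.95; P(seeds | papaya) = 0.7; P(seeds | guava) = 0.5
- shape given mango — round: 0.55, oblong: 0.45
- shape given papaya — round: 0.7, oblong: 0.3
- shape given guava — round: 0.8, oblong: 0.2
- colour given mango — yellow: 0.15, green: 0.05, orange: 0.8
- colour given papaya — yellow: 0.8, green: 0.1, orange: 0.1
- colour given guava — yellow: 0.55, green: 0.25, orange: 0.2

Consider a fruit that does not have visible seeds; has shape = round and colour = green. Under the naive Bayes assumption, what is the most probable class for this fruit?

guava

mango: 0.15 × (1−0.95) × 0.55 × 0.05 = 0.00020625
papaya: 0.15 × (1−0.7) × 0.7 × 0.1 = 0.00315
guava: 0.7 × (1−0.5) × 0.8 × 0.25 = 0.07
Highest score → guava.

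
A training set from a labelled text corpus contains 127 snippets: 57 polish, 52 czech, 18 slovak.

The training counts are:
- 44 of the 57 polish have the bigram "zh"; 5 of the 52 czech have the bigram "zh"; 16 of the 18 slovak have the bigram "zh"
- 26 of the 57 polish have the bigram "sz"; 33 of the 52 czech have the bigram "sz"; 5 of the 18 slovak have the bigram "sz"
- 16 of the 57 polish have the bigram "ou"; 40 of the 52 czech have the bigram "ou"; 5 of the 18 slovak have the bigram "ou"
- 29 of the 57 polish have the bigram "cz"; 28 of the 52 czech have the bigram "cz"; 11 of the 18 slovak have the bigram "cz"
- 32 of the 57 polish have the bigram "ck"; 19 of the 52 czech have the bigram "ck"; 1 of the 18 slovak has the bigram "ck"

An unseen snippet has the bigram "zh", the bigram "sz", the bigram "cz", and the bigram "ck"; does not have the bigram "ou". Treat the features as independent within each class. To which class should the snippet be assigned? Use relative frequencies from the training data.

polish

polish: (57/127) × (44/57) × (26/57) × (41/57) × (29/57) × (32/57) ≈ 0.0324679
czech: (52/127) × (5/52) × (33/52) × (12/52) × (28/52) × (19/52) ≈ 0.00113438
slovak: (18/127) × (16/18) × (5/18) × (13/18) × (11/18) × (1/18) ≈ 0.000858089
Highest score → polish.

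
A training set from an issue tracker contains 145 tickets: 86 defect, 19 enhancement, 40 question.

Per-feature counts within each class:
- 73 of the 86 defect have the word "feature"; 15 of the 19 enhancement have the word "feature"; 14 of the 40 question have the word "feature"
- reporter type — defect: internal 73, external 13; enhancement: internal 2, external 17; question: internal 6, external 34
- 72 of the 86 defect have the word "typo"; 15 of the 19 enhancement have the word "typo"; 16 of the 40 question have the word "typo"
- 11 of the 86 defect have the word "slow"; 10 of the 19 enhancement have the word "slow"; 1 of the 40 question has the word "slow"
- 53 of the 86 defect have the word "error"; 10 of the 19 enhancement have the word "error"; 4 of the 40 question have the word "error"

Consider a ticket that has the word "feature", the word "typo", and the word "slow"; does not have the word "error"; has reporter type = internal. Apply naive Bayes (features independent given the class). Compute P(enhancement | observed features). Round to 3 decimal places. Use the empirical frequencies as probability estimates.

0.108

defect: (86/145) × (73/86) × (73/86) × (72/86) × (11/86) × (33/86) ≈ 0.0175599
enhancement: (19/145) × (15/19) × (2/19) × (15/19) × (10/19) × (9/19) ≈ 0.00214325
question: (40/145) × (14/40) × (6/40) × (16/40) × (1/40) × (36/40) ≈ 0.000130345
P(enhancement | x) = 0.00214325 / 0.019833495 ≈ 0.108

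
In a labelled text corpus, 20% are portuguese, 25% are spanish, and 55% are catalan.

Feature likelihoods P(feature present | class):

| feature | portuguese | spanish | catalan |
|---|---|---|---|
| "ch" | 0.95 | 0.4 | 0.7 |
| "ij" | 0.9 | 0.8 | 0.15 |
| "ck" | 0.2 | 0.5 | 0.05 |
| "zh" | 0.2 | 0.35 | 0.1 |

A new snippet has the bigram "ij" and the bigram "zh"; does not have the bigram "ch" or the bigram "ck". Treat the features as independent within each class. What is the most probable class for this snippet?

portuguese: 0.2 × (1−0.95) × 0.9 × (1−0.2) × 0.2 = 0.00144
spanish: 0.25 × (1−0.4) × 0.8 × (1−0.5) × 0.35 = 0.021
catalan: 0.55 × (1−0.7) × 0.15 × (1−0.05) × 0.1 = 0.00235125
Highest score → spanish.

spanish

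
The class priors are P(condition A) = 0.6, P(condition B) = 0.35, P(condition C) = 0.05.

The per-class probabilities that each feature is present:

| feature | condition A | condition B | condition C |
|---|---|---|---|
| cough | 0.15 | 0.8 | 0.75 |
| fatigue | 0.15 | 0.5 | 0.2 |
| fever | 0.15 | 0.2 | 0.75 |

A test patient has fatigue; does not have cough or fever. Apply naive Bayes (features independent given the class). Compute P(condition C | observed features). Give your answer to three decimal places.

condition A: 0.6 × (1−0.15) × 0.15 × (1−0.15) = 0.065025
condition B: 0.35 × (1−0.8) × 0.5 × (1−0.2) = 0.028
condition C: 0.05 × (1−0.75) × 0.2 × (1−0.75) = 0.000625
P(condition C | x) = 0.000625 / 0.09365 ≈ 0.007

0.007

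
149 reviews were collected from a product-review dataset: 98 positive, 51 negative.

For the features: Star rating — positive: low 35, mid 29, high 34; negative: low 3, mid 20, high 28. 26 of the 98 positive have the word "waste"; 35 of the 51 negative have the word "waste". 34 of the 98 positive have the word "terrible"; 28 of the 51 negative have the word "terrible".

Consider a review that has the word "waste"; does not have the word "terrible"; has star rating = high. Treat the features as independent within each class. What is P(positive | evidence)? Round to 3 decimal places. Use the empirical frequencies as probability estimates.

positive: (98/149) × (34/98) × (26/98) × (64/98) ≈ 0.0395361
negative: (51/149) × (28/51) × (35/51) × (23/51) ≈ 0.0581604
P(positive | x) = 0.0395361 / 0.0976965 ≈ 0.405

0.405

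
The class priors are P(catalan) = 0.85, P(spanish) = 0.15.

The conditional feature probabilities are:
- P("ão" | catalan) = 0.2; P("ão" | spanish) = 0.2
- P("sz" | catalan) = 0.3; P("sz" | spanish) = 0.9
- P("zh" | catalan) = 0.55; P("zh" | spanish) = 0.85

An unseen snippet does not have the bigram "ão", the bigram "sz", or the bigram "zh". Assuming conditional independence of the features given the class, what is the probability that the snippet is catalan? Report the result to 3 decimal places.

catalan: 0.85 × (1−0.2) × (1−0.3) × (1−0.55) = 0.2142
spanish: 0.15 × (1−0.2) × (1−0.9) × (1−0.85) = 0.0018
P(catalan | x) = 0.2142 / 0.216 ≈ 0.992

0.992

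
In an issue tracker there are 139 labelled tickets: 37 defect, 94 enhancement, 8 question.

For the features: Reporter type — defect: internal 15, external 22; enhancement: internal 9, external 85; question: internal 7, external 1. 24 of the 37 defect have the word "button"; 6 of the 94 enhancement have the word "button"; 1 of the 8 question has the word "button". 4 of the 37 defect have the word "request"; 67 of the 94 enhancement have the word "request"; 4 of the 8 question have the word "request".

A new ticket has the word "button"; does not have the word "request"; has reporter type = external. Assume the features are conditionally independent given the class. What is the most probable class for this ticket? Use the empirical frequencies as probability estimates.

defect: (37/139) × (22/37) × (24/37) × (33/37) ≈ 0.091565
enhancement: (94/139) × (85/94) × (6/94) × (27/94) ≈ 0.0112115
question: (8/139) × (1/8) × (1/8) × (4/8) ≈ 0.00044964
Highest score → defect.

defect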